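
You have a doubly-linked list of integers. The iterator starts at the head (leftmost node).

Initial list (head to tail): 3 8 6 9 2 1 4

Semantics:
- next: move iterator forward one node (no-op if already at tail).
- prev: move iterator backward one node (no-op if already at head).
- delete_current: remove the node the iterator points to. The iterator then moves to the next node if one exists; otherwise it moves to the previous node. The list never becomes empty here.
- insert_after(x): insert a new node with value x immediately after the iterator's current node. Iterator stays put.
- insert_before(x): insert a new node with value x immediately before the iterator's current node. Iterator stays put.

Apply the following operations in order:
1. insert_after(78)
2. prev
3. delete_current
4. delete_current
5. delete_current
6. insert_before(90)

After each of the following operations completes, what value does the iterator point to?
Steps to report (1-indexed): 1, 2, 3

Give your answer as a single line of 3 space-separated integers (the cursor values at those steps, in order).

After 1 (insert_after(78)): list=[3, 78, 8, 6, 9, 2, 1, 4] cursor@3
After 2 (prev): list=[3, 78, 8, 6, 9, 2, 1, 4] cursor@3
After 3 (delete_current): list=[78, 8, 6, 9, 2, 1, 4] cursor@78
After 4 (delete_current): list=[8, 6, 9, 2, 1, 4] cursor@8
After 5 (delete_current): list=[6, 9, 2, 1, 4] cursor@6
After 6 (insert_before(90)): list=[90, 6, 9, 2, 1, 4] cursor@6

Answer: 3 3 78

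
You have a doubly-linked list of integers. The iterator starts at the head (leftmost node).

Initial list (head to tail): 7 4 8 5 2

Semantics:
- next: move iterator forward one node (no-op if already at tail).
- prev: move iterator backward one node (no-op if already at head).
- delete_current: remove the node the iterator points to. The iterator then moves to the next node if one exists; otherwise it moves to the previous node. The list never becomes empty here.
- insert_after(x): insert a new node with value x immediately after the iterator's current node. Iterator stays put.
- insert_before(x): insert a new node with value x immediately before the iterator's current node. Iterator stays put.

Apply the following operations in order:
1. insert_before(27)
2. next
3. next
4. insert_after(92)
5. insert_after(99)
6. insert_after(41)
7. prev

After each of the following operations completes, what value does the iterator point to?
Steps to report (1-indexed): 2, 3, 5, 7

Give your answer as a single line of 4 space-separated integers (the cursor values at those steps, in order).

Answer: 4 8 8 4

Derivation:
After 1 (insert_before(27)): list=[27, 7, 4, 8, 5, 2] cursor@7
After 2 (next): list=[27, 7, 4, 8, 5, 2] cursor@4
After 3 (next): list=[27, 7, 4, 8, 5, 2] cursor@8
After 4 (insert_after(92)): list=[27, 7, 4, 8, 92, 5, 2] cursor@8
After 5 (insert_after(99)): list=[27, 7, 4, 8, 99, 92, 5, 2] cursor@8
After 6 (insert_after(41)): list=[27, 7, 4, 8, 41, 99, 92, 5, 2] cursor@8
After 7 (prev): list=[27, 7, 4, 8, 41, 99, 92, 5, 2] cursor@4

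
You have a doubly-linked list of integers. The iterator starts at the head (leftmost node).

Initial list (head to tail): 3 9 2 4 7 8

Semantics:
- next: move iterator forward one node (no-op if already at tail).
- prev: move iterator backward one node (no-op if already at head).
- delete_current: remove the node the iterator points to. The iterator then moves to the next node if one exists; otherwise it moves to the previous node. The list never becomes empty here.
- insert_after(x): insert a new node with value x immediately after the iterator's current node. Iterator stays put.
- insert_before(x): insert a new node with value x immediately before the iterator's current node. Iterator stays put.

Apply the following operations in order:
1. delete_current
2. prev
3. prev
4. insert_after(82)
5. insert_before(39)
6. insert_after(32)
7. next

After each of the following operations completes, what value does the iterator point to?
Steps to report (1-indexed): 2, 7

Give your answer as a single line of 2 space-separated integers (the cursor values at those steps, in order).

Answer: 9 32

Derivation:
After 1 (delete_current): list=[9, 2, 4, 7, 8] cursor@9
After 2 (prev): list=[9, 2, 4, 7, 8] cursor@9
After 3 (prev): list=[9, 2, 4, 7, 8] cursor@9
After 4 (insert_after(82)): list=[9, 82, 2, 4, 7, 8] cursor@9
After 5 (insert_before(39)): list=[39, 9, 82, 2, 4, 7, 8] cursor@9
After 6 (insert_after(32)): list=[39, 9, 32, 82, 2, 4, 7, 8] cursor@9
After 7 (next): list=[39, 9, 32, 82, 2, 4, 7, 8] cursor@32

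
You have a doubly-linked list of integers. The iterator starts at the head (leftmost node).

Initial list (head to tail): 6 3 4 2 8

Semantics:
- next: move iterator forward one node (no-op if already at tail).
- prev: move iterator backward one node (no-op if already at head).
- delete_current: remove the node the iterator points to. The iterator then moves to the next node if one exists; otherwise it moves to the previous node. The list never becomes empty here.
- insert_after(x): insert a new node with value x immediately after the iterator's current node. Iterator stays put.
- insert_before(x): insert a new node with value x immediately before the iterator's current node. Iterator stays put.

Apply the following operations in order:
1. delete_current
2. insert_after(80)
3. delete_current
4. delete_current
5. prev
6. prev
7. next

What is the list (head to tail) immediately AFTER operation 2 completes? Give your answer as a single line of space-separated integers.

After 1 (delete_current): list=[3, 4, 2, 8] cursor@3
After 2 (insert_after(80)): list=[3, 80, 4, 2, 8] cursor@3

Answer: 3 80 4 2 8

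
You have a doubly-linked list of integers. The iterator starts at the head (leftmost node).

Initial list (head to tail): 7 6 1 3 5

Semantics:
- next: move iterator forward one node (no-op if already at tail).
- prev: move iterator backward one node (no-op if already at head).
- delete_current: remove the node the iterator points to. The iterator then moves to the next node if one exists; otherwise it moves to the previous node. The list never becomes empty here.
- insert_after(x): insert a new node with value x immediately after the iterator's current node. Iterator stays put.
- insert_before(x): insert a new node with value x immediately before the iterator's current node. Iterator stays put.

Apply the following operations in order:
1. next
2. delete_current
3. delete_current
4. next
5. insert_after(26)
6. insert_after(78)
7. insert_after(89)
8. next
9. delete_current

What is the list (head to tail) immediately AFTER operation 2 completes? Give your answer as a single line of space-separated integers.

Answer: 7 1 3 5

Derivation:
After 1 (next): list=[7, 6, 1, 3, 5] cursor@6
After 2 (delete_current): list=[7, 1, 3, 5] cursor@1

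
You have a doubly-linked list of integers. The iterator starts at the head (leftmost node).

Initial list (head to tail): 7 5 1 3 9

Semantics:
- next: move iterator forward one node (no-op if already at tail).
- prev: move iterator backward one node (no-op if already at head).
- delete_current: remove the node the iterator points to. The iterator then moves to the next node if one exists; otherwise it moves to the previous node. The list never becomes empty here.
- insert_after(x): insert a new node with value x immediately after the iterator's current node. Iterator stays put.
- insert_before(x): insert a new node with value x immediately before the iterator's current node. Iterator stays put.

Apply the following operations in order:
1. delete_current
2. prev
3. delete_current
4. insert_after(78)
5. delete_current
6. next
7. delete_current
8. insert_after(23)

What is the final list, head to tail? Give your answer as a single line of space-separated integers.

Answer: 78 9 23

Derivation:
After 1 (delete_current): list=[5, 1, 3, 9] cursor@5
After 2 (prev): list=[5, 1, 3, 9] cursor@5
After 3 (delete_current): list=[1, 3, 9] cursor@1
After 4 (insert_after(78)): list=[1, 78, 3, 9] cursor@1
After 5 (delete_current): list=[78, 3, 9] cursor@78
After 6 (next): list=[78, 3, 9] cursor@3
After 7 (delete_current): list=[78, 9] cursor@9
After 8 (insert_after(23)): list=[78, 9, 23] cursor@9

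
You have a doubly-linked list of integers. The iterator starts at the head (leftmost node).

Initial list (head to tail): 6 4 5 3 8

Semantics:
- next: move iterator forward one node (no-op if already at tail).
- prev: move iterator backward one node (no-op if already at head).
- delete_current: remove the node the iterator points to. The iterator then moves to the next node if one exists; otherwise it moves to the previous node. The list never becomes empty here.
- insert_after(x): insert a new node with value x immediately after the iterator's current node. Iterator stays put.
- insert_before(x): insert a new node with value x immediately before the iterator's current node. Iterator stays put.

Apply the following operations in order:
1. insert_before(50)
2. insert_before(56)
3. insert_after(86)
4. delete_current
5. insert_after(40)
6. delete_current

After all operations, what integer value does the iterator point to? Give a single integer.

After 1 (insert_before(50)): list=[50, 6, 4, 5, 3, 8] cursor@6
After 2 (insert_before(56)): list=[50, 56, 6, 4, 5, 3, 8] cursor@6
After 3 (insert_after(86)): list=[50, 56, 6, 86, 4, 5, 3, 8] cursor@6
After 4 (delete_current): list=[50, 56, 86, 4, 5, 3, 8] cursor@86
After 5 (insert_after(40)): list=[50, 56, 86, 40, 4, 5, 3, 8] cursor@86
After 6 (delete_current): list=[50, 56, 40, 4, 5, 3, 8] cursor@40

Answer: 40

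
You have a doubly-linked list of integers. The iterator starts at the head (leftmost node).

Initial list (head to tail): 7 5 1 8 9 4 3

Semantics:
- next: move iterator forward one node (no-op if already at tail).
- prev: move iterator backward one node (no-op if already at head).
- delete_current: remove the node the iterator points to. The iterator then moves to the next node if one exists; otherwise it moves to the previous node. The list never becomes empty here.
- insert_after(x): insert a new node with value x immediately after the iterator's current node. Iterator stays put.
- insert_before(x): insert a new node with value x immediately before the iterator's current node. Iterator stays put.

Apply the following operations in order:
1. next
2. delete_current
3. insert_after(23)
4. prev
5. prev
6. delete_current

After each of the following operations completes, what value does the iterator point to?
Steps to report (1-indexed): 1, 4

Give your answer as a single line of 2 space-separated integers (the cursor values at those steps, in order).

After 1 (next): list=[7, 5, 1, 8, 9, 4, 3] cursor@5
After 2 (delete_current): list=[7, 1, 8, 9, 4, 3] cursor@1
After 3 (insert_after(23)): list=[7, 1, 23, 8, 9, 4, 3] cursor@1
After 4 (prev): list=[7, 1, 23, 8, 9, 4, 3] cursor@7
After 5 (prev): list=[7, 1, 23, 8, 9, 4, 3] cursor@7
After 6 (delete_current): list=[1, 23, 8, 9, 4, 3] cursor@1

Answer: 5 7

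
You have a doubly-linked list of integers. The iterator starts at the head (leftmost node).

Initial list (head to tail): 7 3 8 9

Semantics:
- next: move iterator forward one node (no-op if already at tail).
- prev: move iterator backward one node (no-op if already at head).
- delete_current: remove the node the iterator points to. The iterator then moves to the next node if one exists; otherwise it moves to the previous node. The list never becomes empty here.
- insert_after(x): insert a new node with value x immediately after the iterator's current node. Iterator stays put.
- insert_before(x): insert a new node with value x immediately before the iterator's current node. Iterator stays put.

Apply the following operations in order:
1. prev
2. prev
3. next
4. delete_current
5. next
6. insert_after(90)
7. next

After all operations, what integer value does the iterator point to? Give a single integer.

After 1 (prev): list=[7, 3, 8, 9] cursor@7
After 2 (prev): list=[7, 3, 8, 9] cursor@7
After 3 (next): list=[7, 3, 8, 9] cursor@3
After 4 (delete_current): list=[7, 8, 9] cursor@8
After 5 (next): list=[7, 8, 9] cursor@9
After 6 (insert_after(90)): list=[7, 8, 9, 90] cursor@9
After 7 (next): list=[7, 8, 9, 90] cursor@90

Answer: 90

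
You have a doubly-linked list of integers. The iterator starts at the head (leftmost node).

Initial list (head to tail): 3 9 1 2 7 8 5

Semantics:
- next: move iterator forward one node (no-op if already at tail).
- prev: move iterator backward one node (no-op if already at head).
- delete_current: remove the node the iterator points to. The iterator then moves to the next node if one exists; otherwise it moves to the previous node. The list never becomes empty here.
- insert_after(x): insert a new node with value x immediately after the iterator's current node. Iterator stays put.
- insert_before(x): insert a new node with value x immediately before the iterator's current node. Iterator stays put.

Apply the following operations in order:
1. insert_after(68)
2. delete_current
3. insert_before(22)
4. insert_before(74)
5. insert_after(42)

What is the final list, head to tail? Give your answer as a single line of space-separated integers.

After 1 (insert_after(68)): list=[3, 68, 9, 1, 2, 7, 8, 5] cursor@3
After 2 (delete_current): list=[68, 9, 1, 2, 7, 8, 5] cursor@68
After 3 (insert_before(22)): list=[22, 68, 9, 1, 2, 7, 8, 5] cursor@68
After 4 (insert_before(74)): list=[22, 74, 68, 9, 1, 2, 7, 8, 5] cursor@68
After 5 (insert_after(42)): list=[22, 74, 68, 42, 9, 1, 2, 7, 8, 5] cursor@68

Answer: 22 74 68 42 9 1 2 7 8 5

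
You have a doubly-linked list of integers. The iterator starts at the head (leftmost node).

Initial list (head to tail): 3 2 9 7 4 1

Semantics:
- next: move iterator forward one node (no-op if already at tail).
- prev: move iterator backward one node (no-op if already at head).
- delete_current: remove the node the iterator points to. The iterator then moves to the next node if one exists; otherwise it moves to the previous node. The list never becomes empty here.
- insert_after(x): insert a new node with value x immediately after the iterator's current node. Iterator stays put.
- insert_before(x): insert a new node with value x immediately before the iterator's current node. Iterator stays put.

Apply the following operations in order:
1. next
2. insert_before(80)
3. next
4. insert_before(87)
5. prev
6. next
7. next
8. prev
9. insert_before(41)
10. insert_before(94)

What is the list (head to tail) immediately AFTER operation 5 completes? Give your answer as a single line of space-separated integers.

Answer: 3 80 2 87 9 7 4 1

Derivation:
After 1 (next): list=[3, 2, 9, 7, 4, 1] cursor@2
After 2 (insert_before(80)): list=[3, 80, 2, 9, 7, 4, 1] cursor@2
After 3 (next): list=[3, 80, 2, 9, 7, 4, 1] cursor@9
After 4 (insert_before(87)): list=[3, 80, 2, 87, 9, 7, 4, 1] cursor@9
After 5 (prev): list=[3, 80, 2, 87, 9, 7, 4, 1] cursor@87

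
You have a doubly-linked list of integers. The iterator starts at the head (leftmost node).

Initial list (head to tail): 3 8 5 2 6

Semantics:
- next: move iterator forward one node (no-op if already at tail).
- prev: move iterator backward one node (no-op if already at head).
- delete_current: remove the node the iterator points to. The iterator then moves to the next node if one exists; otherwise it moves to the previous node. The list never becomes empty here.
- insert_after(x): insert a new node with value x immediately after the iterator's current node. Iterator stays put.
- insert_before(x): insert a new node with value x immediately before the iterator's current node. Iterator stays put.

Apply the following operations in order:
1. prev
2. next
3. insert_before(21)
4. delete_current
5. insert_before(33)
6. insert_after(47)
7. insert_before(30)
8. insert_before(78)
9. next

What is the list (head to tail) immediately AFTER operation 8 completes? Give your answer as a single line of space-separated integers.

After 1 (prev): list=[3, 8, 5, 2, 6] cursor@3
After 2 (next): list=[3, 8, 5, 2, 6] cursor@8
After 3 (insert_before(21)): list=[3, 21, 8, 5, 2, 6] cursor@8
After 4 (delete_current): list=[3, 21, 5, 2, 6] cursor@5
After 5 (insert_before(33)): list=[3, 21, 33, 5, 2, 6] cursor@5
After 6 (insert_after(47)): list=[3, 21, 33, 5, 47, 2, 6] cursor@5
After 7 (insert_before(30)): list=[3, 21, 33, 30, 5, 47, 2, 6] cursor@5
After 8 (insert_before(78)): list=[3, 21, 33, 30, 78, 5, 47, 2, 6] cursor@5

Answer: 3 21 33 30 78 5 47 2 6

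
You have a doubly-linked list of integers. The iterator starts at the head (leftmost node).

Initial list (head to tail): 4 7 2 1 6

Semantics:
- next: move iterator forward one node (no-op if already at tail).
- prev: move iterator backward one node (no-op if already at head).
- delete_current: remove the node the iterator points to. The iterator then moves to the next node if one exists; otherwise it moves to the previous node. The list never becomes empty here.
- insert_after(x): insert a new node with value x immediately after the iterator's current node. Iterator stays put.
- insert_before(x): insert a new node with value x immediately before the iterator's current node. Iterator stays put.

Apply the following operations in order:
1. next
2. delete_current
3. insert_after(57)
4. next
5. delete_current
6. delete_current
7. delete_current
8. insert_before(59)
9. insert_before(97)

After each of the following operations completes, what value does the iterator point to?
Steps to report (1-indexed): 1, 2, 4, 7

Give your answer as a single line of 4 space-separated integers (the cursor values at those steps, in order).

After 1 (next): list=[4, 7, 2, 1, 6] cursor@7
After 2 (delete_current): list=[4, 2, 1, 6] cursor@2
After 3 (insert_after(57)): list=[4, 2, 57, 1, 6] cursor@2
After 4 (next): list=[4, 2, 57, 1, 6] cursor@57
After 5 (delete_current): list=[4, 2, 1, 6] cursor@1
After 6 (delete_current): list=[4, 2, 6] cursor@6
After 7 (delete_current): list=[4, 2] cursor@2
After 8 (insert_before(59)): list=[4, 59, 2] cursor@2
After 9 (insert_before(97)): list=[4, 59, 97, 2] cursor@2

Answer: 7 2 57 2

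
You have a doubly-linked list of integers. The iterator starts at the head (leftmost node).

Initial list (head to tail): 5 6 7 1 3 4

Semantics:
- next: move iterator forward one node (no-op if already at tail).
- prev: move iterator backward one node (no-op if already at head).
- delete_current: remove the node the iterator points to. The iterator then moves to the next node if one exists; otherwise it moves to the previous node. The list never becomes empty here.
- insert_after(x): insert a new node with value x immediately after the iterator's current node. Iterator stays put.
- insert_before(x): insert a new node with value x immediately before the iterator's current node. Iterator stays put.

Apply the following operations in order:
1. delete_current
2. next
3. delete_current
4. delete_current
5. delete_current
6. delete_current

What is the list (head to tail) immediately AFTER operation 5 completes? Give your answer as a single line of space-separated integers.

After 1 (delete_current): list=[6, 7, 1, 3, 4] cursor@6
After 2 (next): list=[6, 7, 1, 3, 4] cursor@7
After 3 (delete_current): list=[6, 1, 3, 4] cursor@1
After 4 (delete_current): list=[6, 3, 4] cursor@3
After 5 (delete_current): list=[6, 4] cursor@4

Answer: 6 4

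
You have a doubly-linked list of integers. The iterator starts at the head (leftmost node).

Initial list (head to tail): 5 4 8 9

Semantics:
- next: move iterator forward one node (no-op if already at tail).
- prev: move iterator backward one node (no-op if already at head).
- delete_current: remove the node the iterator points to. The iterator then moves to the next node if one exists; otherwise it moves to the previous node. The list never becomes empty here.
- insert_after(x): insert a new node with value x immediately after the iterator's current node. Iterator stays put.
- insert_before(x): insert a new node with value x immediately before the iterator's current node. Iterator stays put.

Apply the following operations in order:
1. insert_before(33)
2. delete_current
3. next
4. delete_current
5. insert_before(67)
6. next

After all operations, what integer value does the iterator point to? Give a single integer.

After 1 (insert_before(33)): list=[33, 5, 4, 8, 9] cursor@5
After 2 (delete_current): list=[33, 4, 8, 9] cursor@4
After 3 (next): list=[33, 4, 8, 9] cursor@8
After 4 (delete_current): list=[33, 4, 9] cursor@9
After 5 (insert_before(67)): list=[33, 4, 67, 9] cursor@9
After 6 (next): list=[33, 4, 67, 9] cursor@9

Answer: 9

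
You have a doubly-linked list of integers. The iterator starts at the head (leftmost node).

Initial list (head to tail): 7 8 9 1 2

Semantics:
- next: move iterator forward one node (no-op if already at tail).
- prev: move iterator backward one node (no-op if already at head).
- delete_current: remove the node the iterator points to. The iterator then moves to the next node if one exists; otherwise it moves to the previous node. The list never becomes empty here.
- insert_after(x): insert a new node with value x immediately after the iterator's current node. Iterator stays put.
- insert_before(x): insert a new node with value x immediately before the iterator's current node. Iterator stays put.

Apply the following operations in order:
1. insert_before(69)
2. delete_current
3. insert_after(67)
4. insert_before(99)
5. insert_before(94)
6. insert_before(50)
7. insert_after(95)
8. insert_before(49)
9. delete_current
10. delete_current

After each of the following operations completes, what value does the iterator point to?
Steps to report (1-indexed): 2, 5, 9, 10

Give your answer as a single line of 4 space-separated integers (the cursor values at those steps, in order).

After 1 (insert_before(69)): list=[69, 7, 8, 9, 1, 2] cursor@7
After 2 (delete_current): list=[69, 8, 9, 1, 2] cursor@8
After 3 (insert_after(67)): list=[69, 8, 67, 9, 1, 2] cursor@8
After 4 (insert_before(99)): list=[69, 99, 8, 67, 9, 1, 2] cursor@8
After 5 (insert_before(94)): list=[69, 99, 94, 8, 67, 9, 1, 2] cursor@8
After 6 (insert_before(50)): list=[69, 99, 94, 50, 8, 67, 9, 1, 2] cursor@8
After 7 (insert_after(95)): list=[69, 99, 94, 50, 8, 95, 67, 9, 1, 2] cursor@8
After 8 (insert_before(49)): list=[69, 99, 94, 50, 49, 8, 95, 67, 9, 1, 2] cursor@8
After 9 (delete_current): list=[69, 99, 94, 50, 49, 95, 67, 9, 1, 2] cursor@95
After 10 (delete_current): list=[69, 99, 94, 50, 49, 67, 9, 1, 2] cursor@67

Answer: 8 8 95 67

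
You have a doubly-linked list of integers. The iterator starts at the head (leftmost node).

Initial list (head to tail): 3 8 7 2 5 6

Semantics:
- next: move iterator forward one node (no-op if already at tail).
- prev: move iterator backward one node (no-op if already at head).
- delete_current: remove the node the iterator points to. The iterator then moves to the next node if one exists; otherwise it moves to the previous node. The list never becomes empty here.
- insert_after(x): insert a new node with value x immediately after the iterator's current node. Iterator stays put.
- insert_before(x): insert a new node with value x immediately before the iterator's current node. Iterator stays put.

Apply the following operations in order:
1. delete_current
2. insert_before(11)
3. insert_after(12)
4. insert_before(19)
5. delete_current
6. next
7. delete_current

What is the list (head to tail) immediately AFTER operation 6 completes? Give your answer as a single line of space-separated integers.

After 1 (delete_current): list=[8, 7, 2, 5, 6] cursor@8
After 2 (insert_before(11)): list=[11, 8, 7, 2, 5, 6] cursor@8
After 3 (insert_after(12)): list=[11, 8, 12, 7, 2, 5, 6] cursor@8
After 4 (insert_before(19)): list=[11, 19, 8, 12, 7, 2, 5, 6] cursor@8
After 5 (delete_current): list=[11, 19, 12, 7, 2, 5, 6] cursor@12
After 6 (next): list=[11, 19, 12, 7, 2, 5, 6] cursor@7

Answer: 11 19 12 7 2 5 6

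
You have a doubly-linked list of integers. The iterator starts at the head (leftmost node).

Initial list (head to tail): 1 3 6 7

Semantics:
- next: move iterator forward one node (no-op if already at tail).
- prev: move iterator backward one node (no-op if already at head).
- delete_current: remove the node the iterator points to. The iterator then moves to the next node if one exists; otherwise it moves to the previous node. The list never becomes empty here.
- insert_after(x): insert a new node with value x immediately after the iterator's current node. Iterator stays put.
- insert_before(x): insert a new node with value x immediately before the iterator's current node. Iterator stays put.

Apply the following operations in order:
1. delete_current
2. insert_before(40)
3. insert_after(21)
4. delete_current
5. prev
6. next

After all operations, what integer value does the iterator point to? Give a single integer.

Answer: 21

Derivation:
After 1 (delete_current): list=[3, 6, 7] cursor@3
After 2 (insert_before(40)): list=[40, 3, 6, 7] cursor@3
After 3 (insert_after(21)): list=[40, 3, 21, 6, 7] cursor@3
After 4 (delete_current): list=[40, 21, 6, 7] cursor@21
After 5 (prev): list=[40, 21, 6, 7] cursor@40
After 6 (next): list=[40, 21, 6, 7] cursor@21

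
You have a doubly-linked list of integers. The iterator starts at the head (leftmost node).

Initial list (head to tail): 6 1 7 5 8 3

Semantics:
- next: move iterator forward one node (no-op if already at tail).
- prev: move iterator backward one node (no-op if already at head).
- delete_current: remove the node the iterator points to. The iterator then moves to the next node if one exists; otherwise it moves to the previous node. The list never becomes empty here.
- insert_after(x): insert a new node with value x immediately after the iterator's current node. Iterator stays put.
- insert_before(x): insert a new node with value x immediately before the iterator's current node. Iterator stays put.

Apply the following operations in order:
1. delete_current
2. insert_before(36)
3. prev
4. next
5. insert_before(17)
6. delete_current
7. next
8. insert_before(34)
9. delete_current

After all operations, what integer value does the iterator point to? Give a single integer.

Answer: 8

Derivation:
After 1 (delete_current): list=[1, 7, 5, 8, 3] cursor@1
After 2 (insert_before(36)): list=[36, 1, 7, 5, 8, 3] cursor@1
After 3 (prev): list=[36, 1, 7, 5, 8, 3] cursor@36
After 4 (next): list=[36, 1, 7, 5, 8, 3] cursor@1
After 5 (insert_before(17)): list=[36, 17, 1, 7, 5, 8, 3] cursor@1
After 6 (delete_current): list=[36, 17, 7, 5, 8, 3] cursor@7
After 7 (next): list=[36, 17, 7, 5, 8, 3] cursor@5
After 8 (insert_before(34)): list=[36, 17, 7, 34, 5, 8, 3] cursor@5
After 9 (delete_current): list=[36, 17, 7, 34, 8, 3] cursor@8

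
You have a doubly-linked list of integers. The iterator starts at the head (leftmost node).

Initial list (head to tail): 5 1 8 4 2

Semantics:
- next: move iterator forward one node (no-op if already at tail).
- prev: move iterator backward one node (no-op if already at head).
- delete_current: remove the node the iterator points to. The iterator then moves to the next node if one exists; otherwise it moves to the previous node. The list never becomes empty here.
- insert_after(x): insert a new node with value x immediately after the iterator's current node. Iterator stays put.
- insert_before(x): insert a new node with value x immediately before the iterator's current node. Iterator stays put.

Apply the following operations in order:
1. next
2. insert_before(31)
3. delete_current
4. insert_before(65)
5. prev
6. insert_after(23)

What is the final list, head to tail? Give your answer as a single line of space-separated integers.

After 1 (next): list=[5, 1, 8, 4, 2] cursor@1
After 2 (insert_before(31)): list=[5, 31, 1, 8, 4, 2] cursor@1
After 3 (delete_current): list=[5, 31, 8, 4, 2] cursor@8
After 4 (insert_before(65)): list=[5, 31, 65, 8, 4, 2] cursor@8
After 5 (prev): list=[5, 31, 65, 8, 4, 2] cursor@65
After 6 (insert_after(23)): list=[5, 31, 65, 23, 8, 4, 2] cursor@65

Answer: 5 31 65 23 8 4 2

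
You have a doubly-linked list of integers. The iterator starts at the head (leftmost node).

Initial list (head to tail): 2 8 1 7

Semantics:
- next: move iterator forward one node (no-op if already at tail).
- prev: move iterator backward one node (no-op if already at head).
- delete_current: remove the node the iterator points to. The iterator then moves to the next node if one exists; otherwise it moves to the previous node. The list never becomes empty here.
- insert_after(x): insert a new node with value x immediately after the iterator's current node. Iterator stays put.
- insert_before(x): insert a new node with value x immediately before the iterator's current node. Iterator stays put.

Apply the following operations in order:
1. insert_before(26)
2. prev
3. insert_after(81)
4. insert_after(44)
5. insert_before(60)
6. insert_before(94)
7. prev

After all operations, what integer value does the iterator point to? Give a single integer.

Answer: 94

Derivation:
After 1 (insert_before(26)): list=[26, 2, 8, 1, 7] cursor@2
After 2 (prev): list=[26, 2, 8, 1, 7] cursor@26
After 3 (insert_after(81)): list=[26, 81, 2, 8, 1, 7] cursor@26
After 4 (insert_after(44)): list=[26, 44, 81, 2, 8, 1, 7] cursor@26
After 5 (insert_before(60)): list=[60, 26, 44, 81, 2, 8, 1, 7] cursor@26
After 6 (insert_before(94)): list=[60, 94, 26, 44, 81, 2, 8, 1, 7] cursor@26
After 7 (prev): list=[60, 94, 26, 44, 81, 2, 8, 1, 7] cursor@94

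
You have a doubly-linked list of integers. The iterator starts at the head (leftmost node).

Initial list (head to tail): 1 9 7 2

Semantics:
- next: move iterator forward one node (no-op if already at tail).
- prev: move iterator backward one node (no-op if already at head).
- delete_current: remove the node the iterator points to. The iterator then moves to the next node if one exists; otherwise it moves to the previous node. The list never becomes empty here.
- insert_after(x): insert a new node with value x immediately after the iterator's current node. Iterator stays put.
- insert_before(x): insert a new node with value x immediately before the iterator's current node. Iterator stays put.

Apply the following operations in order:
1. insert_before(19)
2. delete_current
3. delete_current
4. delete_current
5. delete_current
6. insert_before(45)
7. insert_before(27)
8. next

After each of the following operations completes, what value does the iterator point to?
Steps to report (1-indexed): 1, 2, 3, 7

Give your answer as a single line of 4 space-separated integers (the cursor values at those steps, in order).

Answer: 1 9 7 19

Derivation:
After 1 (insert_before(19)): list=[19, 1, 9, 7, 2] cursor@1
After 2 (delete_current): list=[19, 9, 7, 2] cursor@9
After 3 (delete_current): list=[19, 7, 2] cursor@7
After 4 (delete_current): list=[19, 2] cursor@2
After 5 (delete_current): list=[19] cursor@19
After 6 (insert_before(45)): list=[45, 19] cursor@19
After 7 (insert_before(27)): list=[45, 27, 19] cursor@19
After 8 (next): list=[45, 27, 19] cursor@19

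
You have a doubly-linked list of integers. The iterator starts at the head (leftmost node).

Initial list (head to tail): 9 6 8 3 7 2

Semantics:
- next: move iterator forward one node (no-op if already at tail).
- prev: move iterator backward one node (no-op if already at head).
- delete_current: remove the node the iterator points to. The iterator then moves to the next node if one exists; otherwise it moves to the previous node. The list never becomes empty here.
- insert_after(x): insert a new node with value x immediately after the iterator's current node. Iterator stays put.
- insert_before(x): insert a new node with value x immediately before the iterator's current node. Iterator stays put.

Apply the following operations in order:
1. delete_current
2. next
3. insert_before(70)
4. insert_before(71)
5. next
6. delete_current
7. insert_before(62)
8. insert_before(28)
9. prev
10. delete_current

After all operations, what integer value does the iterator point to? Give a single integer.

Answer: 7

Derivation:
After 1 (delete_current): list=[6, 8, 3, 7, 2] cursor@6
After 2 (next): list=[6, 8, 3, 7, 2] cursor@8
After 3 (insert_before(70)): list=[6, 70, 8, 3, 7, 2] cursor@8
After 4 (insert_before(71)): list=[6, 70, 71, 8, 3, 7, 2] cursor@8
After 5 (next): list=[6, 70, 71, 8, 3, 7, 2] cursor@3
After 6 (delete_current): list=[6, 70, 71, 8, 7, 2] cursor@7
After 7 (insert_before(62)): list=[6, 70, 71, 8, 62, 7, 2] cursor@7
After 8 (insert_before(28)): list=[6, 70, 71, 8, 62, 28, 7, 2] cursor@7
After 9 (prev): list=[6, 70, 71, 8, 62, 28, 7, 2] cursor@28
After 10 (delete_current): list=[6, 70, 71, 8, 62, 7, 2] cursor@7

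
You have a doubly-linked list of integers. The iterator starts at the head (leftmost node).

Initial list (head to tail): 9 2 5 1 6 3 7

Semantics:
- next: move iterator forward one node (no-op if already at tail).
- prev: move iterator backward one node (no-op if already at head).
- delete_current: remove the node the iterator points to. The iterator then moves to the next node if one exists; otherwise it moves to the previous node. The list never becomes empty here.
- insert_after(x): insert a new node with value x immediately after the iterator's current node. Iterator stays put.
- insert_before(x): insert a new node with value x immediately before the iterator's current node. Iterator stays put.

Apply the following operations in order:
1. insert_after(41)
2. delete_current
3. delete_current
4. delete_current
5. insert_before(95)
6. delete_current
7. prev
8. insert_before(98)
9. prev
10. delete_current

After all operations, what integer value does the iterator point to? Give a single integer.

Answer: 95

Derivation:
After 1 (insert_after(41)): list=[9, 41, 2, 5, 1, 6, 3, 7] cursor@9
After 2 (delete_current): list=[41, 2, 5, 1, 6, 3, 7] cursor@41
After 3 (delete_current): list=[2, 5, 1, 6, 3, 7] cursor@2
After 4 (delete_current): list=[5, 1, 6, 3, 7] cursor@5
After 5 (insert_before(95)): list=[95, 5, 1, 6, 3, 7] cursor@5
After 6 (delete_current): list=[95, 1, 6, 3, 7] cursor@1
After 7 (prev): list=[95, 1, 6, 3, 7] cursor@95
After 8 (insert_before(98)): list=[98, 95, 1, 6, 3, 7] cursor@95
After 9 (prev): list=[98, 95, 1, 6, 3, 7] cursor@98
After 10 (delete_current): list=[95, 1, 6, 3, 7] cursor@95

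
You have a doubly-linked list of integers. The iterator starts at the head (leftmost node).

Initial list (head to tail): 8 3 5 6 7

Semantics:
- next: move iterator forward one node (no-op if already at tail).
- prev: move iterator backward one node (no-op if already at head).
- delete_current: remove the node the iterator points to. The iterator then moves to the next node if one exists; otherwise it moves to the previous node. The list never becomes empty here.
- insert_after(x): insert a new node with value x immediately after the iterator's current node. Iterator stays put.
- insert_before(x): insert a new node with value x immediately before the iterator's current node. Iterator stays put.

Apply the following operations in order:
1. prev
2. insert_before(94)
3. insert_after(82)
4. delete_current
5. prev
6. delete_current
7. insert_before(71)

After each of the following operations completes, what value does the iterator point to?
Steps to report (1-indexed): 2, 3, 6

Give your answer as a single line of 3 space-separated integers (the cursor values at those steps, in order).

Answer: 8 8 82

Derivation:
After 1 (prev): list=[8, 3, 5, 6, 7] cursor@8
After 2 (insert_before(94)): list=[94, 8, 3, 5, 6, 7] cursor@8
After 3 (insert_after(82)): list=[94, 8, 82, 3, 5, 6, 7] cursor@8
After 4 (delete_current): list=[94, 82, 3, 5, 6, 7] cursor@82
After 5 (prev): list=[94, 82, 3, 5, 6, 7] cursor@94
After 6 (delete_current): list=[82, 3, 5, 6, 7] cursor@82
After 7 (insert_before(71)): list=[71, 82, 3, 5, 6, 7] cursor@82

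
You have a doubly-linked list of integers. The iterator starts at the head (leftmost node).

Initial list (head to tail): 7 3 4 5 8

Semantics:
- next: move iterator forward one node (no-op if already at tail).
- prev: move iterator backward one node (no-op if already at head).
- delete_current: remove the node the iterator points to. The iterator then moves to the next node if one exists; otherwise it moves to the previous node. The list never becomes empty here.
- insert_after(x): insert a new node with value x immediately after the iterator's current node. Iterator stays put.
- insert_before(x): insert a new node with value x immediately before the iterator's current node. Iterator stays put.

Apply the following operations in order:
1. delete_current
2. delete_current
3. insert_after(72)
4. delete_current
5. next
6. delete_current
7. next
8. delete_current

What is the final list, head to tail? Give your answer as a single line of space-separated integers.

Answer: 72

Derivation:
After 1 (delete_current): list=[3, 4, 5, 8] cursor@3
After 2 (delete_current): list=[4, 5, 8] cursor@4
After 3 (insert_after(72)): list=[4, 72, 5, 8] cursor@4
After 4 (delete_current): list=[72, 5, 8] cursor@72
After 5 (next): list=[72, 5, 8] cursor@5
After 6 (delete_current): list=[72, 8] cursor@8
After 7 (next): list=[72, 8] cursor@8
After 8 (delete_current): list=[72] cursor@72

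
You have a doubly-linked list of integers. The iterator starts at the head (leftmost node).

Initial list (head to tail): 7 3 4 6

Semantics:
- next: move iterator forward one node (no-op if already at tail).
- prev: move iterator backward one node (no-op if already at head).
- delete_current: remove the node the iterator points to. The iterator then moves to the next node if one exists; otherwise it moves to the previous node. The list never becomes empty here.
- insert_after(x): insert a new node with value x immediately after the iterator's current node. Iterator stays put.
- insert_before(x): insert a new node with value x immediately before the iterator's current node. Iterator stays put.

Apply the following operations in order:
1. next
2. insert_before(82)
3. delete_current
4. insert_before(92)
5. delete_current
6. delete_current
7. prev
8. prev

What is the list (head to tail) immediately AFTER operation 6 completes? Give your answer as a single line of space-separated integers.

Answer: 7 82 92

Derivation:
After 1 (next): list=[7, 3, 4, 6] cursor@3
After 2 (insert_before(82)): list=[7, 82, 3, 4, 6] cursor@3
After 3 (delete_current): list=[7, 82, 4, 6] cursor@4
After 4 (insert_before(92)): list=[7, 82, 92, 4, 6] cursor@4
After 5 (delete_current): list=[7, 82, 92, 6] cursor@6
After 6 (delete_current): list=[7, 82, 92] cursor@92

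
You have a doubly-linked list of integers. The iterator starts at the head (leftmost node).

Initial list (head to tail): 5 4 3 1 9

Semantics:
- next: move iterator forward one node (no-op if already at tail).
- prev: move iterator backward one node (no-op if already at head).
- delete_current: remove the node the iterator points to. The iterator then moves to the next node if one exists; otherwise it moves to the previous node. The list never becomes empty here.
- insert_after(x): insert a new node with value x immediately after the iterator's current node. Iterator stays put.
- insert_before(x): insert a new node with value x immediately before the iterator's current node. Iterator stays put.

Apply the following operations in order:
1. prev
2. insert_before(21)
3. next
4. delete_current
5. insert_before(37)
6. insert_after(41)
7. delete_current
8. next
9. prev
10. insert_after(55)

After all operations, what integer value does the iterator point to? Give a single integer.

After 1 (prev): list=[5, 4, 3, 1, 9] cursor@5
After 2 (insert_before(21)): list=[21, 5, 4, 3, 1, 9] cursor@5
After 3 (next): list=[21, 5, 4, 3, 1, 9] cursor@4
After 4 (delete_current): list=[21, 5, 3, 1, 9] cursor@3
After 5 (insert_before(37)): list=[21, 5, 37, 3, 1, 9] cursor@3
After 6 (insert_after(41)): list=[21, 5, 37, 3, 41, 1, 9] cursor@3
After 7 (delete_current): list=[21, 5, 37, 41, 1, 9] cursor@41
After 8 (next): list=[21, 5, 37, 41, 1, 9] cursor@1
After 9 (prev): list=[21, 5, 37, 41, 1, 9] cursor@41
After 10 (insert_after(55)): list=[21, 5, 37, 41, 55, 1, 9] cursor@41

Answer: 41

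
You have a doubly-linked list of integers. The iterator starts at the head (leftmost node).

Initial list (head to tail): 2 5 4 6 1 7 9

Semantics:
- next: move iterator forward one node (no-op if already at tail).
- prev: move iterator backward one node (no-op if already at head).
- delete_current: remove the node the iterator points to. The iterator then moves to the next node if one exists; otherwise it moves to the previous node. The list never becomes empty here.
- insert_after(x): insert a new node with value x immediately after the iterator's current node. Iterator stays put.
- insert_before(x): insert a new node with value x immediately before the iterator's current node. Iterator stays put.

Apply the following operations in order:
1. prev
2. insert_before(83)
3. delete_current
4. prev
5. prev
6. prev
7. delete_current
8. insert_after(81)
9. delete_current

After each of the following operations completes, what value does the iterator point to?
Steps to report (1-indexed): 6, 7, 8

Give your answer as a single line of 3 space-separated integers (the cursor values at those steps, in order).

After 1 (prev): list=[2, 5, 4, 6, 1, 7, 9] cursor@2
After 2 (insert_before(83)): list=[83, 2, 5, 4, 6, 1, 7, 9] cursor@2
After 3 (delete_current): list=[83, 5, 4, 6, 1, 7, 9] cursor@5
After 4 (prev): list=[83, 5, 4, 6, 1, 7, 9] cursor@83
After 5 (prev): list=[83, 5, 4, 6, 1, 7, 9] cursor@83
After 6 (prev): list=[83, 5, 4, 6, 1, 7, 9] cursor@83
After 7 (delete_current): list=[5, 4, 6, 1, 7, 9] cursor@5
After 8 (insert_after(81)): list=[5, 81, 4, 6, 1, 7, 9] cursor@5
After 9 (delete_current): list=[81, 4, 6, 1, 7, 9] cursor@81

Answer: 83 5 5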